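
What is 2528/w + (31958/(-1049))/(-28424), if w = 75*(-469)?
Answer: -1954018081/27600134100 ≈ -0.070797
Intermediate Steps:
w = -35175
2528/w + (31958/(-1049))/(-28424) = 2528/(-35175) + (31958/(-1049))/(-28424) = 2528*(-1/35175) + (31958*(-1/1049))*(-1/28424) = -2528/35175 - 31958/1049*(-1/28424) = -2528/35175 + 841/784652 = -1954018081/27600134100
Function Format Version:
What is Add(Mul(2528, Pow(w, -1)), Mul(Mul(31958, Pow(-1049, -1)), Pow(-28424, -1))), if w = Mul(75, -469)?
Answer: Rational(-1954018081, 27600134100) ≈ -0.070797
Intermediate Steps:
w = -35175
Add(Mul(2528, Pow(w, -1)), Mul(Mul(31958, Pow(-1049, -1)), Pow(-28424, -1))) = Add(Mul(2528, Pow(-35175, -1)), Mul(Mul(31958, Pow(-1049, -1)), Pow(-28424, -1))) = Add(Mul(2528, Rational(-1, 35175)), Mul(Mul(31958, Rational(-1, 1049)), Rational(-1, 28424))) = Add(Rational(-2528, 35175), Mul(Rational(-31958, 1049), Rational(-1, 28424))) = Add(Rational(-2528, 35175), Rational(841, 784652)) = Rational(-1954018081, 27600134100)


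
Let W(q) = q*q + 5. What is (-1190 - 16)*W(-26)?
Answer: -821286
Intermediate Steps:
W(q) = 5 + q² (W(q) = q² + 5 = 5 + q²)
(-1190 - 16)*W(-26) = (-1190 - 16)*(5 + (-26)²) = -1206*(5 + 676) = -1206*681 = -821286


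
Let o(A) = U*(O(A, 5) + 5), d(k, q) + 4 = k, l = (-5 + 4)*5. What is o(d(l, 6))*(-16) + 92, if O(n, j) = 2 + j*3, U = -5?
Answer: 1852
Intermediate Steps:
l = -5 (l = -1*5 = -5)
d(k, q) = -4 + k
O(n, j) = 2 + 3*j
o(A) = -110 (o(A) = -5*((2 + 3*5) + 5) = -5*((2 + 15) + 5) = -5*(17 + 5) = -5*22 = -110)
o(d(l, 6))*(-16) + 92 = -110*(-16) + 92 = 1760 + 92 = 1852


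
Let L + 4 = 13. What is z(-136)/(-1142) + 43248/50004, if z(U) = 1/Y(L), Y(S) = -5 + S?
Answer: 16458905/19034856 ≈ 0.86467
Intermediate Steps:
L = 9 (L = -4 + 13 = 9)
z(U) = 1/4 (z(U) = 1/(-5 + 9) = 1/4)
z(-136)/(-1142) + 43248/50004 = (1/4)/(-1142) + 43248/50004 = (1/4)*(-1/1142) + 43248*(1/50004) = -1/4568 + 3604/4167 = 16458905/19034856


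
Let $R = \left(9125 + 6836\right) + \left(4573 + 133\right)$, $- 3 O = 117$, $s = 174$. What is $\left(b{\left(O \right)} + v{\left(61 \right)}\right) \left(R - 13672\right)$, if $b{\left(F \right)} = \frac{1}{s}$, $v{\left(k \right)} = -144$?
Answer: $- \frac{175259725}{174} \approx -1.0072 \cdot 10^{6}$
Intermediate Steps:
$O = -39$ ($O = \left(- \frac{1}{3}\right) 117 = -39$)
$b{\left(F \right)} = \frac{1}{174}$
$R = 20667$ ($R = 15961 + 4706 = 20667$)
$\left(b{\left(O \right)} + v{\left(61 \right)}\right) \left(R - 13672\right) = \left(\frac{1}{174} - 144\right) \left(20667 - 13672\right) = \left(- \frac{25055}{174}\right) 6995 = - \frac{175259725}{174}$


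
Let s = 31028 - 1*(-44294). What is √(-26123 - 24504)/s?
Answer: I*√50627/75322 ≈ 0.0029872*I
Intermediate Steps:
s = 75322 (s = 31028 + 44294 = 75322)
√(-26123 - 24504)/s = √(-26123 - 24504)/75322 = √(-50627)*(1/75322) = (I*√50627)*(1/75322) = I*√50627/75322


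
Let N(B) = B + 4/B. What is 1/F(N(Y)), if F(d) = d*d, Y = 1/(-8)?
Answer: 64/66049 ≈ 0.00096898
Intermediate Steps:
Y = -⅛ ≈ -0.12500
F(d) = d²
1/F(N(Y)) = 1/((-⅛ + 4/(-⅛))²) = 1/((-⅛ + 4*(-8))²) = 1/((-⅛ - 32)²) = 1/((-257/8)²) = 1/(66049/64) = 64/66049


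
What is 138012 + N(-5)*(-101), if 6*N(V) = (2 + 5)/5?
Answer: 4139653/30 ≈ 1.3799e+5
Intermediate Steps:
N(V) = 7/30 (N(V) = ((2 + 5)/5)/6 = (7*(1/5))/6 = (1/6)*(7/5) = 7/30)
138012 + N(-5)*(-101) = 138012 + (7/30)*(-101) = 138012 - 707/30 = 4139653/30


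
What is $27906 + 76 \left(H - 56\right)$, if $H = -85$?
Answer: $17190$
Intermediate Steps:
$27906 + 76 \left(H - 56\right) = 27906 + 76 \left(-85 - 56\right) = 27906 + 76 \left(-141\right) = 27906 - 10716 = 17190$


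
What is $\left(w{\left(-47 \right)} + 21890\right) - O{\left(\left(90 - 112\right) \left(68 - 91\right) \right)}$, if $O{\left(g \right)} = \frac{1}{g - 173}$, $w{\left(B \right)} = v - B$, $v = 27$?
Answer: $\frac{7314011}{333} \approx 21964.0$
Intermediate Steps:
$w{\left(B \right)} = 27 - B$
$O{\left(g \right)} = \frac{1}{-173 + g}$
$\left(w{\left(-47 \right)} + 21890\right) - O{\left(\left(90 - 112\right) \left(68 - 91\right) \right)} = \left(\left(27 - -47\right) + 21890\right) - \frac{1}{-173 + \left(90 - 112\right) \left(68 - 91\right)} = \left(\left(27 + 47\right) + 21890\right) - \frac{1}{-173 - -506} = \left(74 + 21890\right) - \frac{1}{-173 + 506} = 21964 - \frac{1}{333} = \frac{7314011}{333}$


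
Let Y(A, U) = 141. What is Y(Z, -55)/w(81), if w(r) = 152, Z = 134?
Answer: 141/152 ≈ 0.92763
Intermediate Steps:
Y(Z, -55)/w(81) = 141/152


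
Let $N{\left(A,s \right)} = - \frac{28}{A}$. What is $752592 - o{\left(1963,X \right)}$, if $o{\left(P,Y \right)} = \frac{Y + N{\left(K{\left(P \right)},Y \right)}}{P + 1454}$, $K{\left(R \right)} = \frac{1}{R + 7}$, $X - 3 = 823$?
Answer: $\frac{2571661198}{3417} \approx 7.5261 \cdot 10^{5}$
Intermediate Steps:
$X = 826$ ($X = 3 + 823 = 826$)
$K{\left(R \right)} = \frac{1}{7 + R}$
$o{\left(P,Y \right)} = \frac{-196 + Y - 28 P}{1454 + P}$ ($o{\left(P,Y \right)} = \frac{Y - \frac{28}{\frac{1}{7 + P}}}{P + 1454} = \frac{Y - 28 \left(7 + P\right)}{1454 + P} = \frac{Y - \left(196 + 28 P\right)}{1454 + P} = \frac{-196 + Y - 28 P}{1454 + P}$)
$752592 - o{\left(1963,X \right)} = 752592 - \frac{-196 + 826 - 54964}{1454 + 1963} = 752592 - \frac{-196 + 826 - 54964}{3417} = 752592 - \frac{1}{3417} \left(-54334\right) = 752592 - - \frac{54334}{3417} = 752592 + \frac{54334}{3417} = \frac{2571661198}{3417}$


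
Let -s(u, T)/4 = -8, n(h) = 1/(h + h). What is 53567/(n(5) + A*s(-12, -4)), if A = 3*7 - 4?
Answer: 535670/5441 ≈ 98.451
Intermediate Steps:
n(h) = 1/(2*h)
s(u, T) = 32 (s(u, T) = -4*(-8) = 32)
A = 17 (A = 21 - 4 = 17)
53567/(n(5) + A*s(-12, -4)) = 53567/((½)/5 + 17*32) = 53567/((½)*(⅕) + 544) = 53567/(⅒ + 544) = 53567/(5441/10) = 53567*(10/5441) = 535670/5441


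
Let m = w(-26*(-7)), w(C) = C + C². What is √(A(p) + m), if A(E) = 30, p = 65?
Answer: 6*√926 ≈ 182.58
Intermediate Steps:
m = 33306 (m = (-26*(-7))*(1 - 26*(-7)) = 182*(1 + 182) = 182*183 = 33306)
√(A(p) + m) = √(30 + 33306) = √33336 = 6*√926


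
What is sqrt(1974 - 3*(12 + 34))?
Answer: 6*sqrt(51) ≈ 42.849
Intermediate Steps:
sqrt(1974 - 3*(12 + 34)) = sqrt(1974 - 3*46) = sqrt(1974 - 138) = sqrt(1836) = 6*sqrt(51)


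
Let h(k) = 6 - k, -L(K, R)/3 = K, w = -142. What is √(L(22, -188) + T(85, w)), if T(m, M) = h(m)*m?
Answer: I*√6781 ≈ 82.347*I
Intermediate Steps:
L(K, R) = -3*K
T(m, M) = m*(6 - m) (T(m, M) = (6 - m)*m = m*(6 - m))
√(L(22, -188) + T(85, w)) = √(-3*22 + 85*(6 - 1*85)) = √(-66 + 85*(6 - 85)) = √(-66 + 85*(-79)) = √(-66 - 6715) = √(-6781) = I*√6781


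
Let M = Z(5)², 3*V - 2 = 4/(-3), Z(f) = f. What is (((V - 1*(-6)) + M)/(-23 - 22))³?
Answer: -22188041/66430125 ≈ -0.33401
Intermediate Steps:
V = 2/9 (V = ⅔ + (4/(-3))/3 = ⅔ + (4*(-⅓))/3 = ⅔ + (⅓)*(-4/3) = ⅔ - 4/9 = 2/9 ≈ 0.22222)
M = 25 (M = 5² = 25)
(((V - 1*(-6)) + M)/(-23 - 22))³ = (((2/9 - 1*(-6)) + 25)/(-23 - 22))³ = (((2/9 + 6) + 25)/(-45))³ = ((56/9 + 25)*(-1/45))³ = ((281/9)*(-1/45))³ = (-281/405)³ = -22188041/66430125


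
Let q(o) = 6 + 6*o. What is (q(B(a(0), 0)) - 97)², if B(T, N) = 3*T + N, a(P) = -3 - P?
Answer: 21025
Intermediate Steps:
B(T, N) = N + 3*T
(q(B(a(0), 0)) - 97)² = ((6 + 6*(0 + 3*(-3 - 1*0))) - 97)² = ((6 + 6*(0 + 3*(-3 + 0))) - 97)² = ((6 + 6*(0 + 3*(-3))) - 97)² = ((6 + 6*(0 - 9)) - 97)² = ((6 + 6*(-9)) - 97)² = ((6 - 54) - 97)² = (-48 - 97)² = (-145)² = 21025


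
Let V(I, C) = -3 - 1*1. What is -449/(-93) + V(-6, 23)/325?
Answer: 145553/30225 ≈ 4.8157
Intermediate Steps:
V(I, C) = -4 (V(I, C) = -3 - 1 = -4)
-449/(-93) + V(-6, 23)/325 = -449/(-93) - 4/325 = -449*(-1/93) - 4*1/325 = 449/93 - 4/325 = 145553/30225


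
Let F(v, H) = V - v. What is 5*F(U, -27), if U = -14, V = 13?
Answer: 135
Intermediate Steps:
F(v, H) = 13 - v
5*F(U, -27) = 5*(13 - 1*(-14)) = 5*(13 + 14) = 5*27 = 135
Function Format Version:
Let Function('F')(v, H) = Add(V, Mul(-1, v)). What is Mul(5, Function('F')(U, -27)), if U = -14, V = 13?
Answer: 135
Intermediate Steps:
Function('F')(v, H) = Add(13, Mul(-1, v))
Mul(5, Function('F')(U, -27)) = Mul(5, Add(13, Mul(-1, -14))) = Mul(5, Add(13, 14)) = Mul(5, 27) = 135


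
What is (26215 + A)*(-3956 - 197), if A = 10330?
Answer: -151771385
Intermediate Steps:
(26215 + A)*(-3956 - 197) = (26215 + 10330)*(-3956 - 197) = 36545*(-4153) = -151771385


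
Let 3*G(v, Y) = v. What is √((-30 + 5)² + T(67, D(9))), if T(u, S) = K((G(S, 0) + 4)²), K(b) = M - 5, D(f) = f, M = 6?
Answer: √626 ≈ 25.020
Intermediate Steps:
G(v, Y) = v/3
K(b) = 1 (K(b) = 6 - 5 = 1)
T(u, S) = 1
√((-30 + 5)² + T(67, D(9))) = √((-30 + 5)² + 1) = √((-25)² + 1) = √(625 + 1) = √626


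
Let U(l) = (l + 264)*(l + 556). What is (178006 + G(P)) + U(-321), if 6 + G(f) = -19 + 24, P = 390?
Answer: 164610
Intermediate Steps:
G(f) = -1 (G(f) = -6 + (-19 + 24) = -6 + 5 = -1)
U(l) = (264 + l)*(556 + l)
(178006 + G(P)) + U(-321) = (178006 - 1) + (146784 + (-321)² + 820*(-321)) = 178005 + (146784 + 103041 - 263220) = 178005 - 13395 = 164610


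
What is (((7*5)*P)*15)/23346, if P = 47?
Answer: 8225/7782 ≈ 1.0569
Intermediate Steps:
(((7*5)*P)*15)/23346 = (((7*5)*47)*15)/23346 = ((35*47)*15)*(1/23346) = (1645*15)*(1/23346) = 24675*(1/23346) = 8225/7782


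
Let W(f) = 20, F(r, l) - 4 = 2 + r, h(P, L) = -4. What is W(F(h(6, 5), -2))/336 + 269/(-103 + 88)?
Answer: -7507/420 ≈ -17.874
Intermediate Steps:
F(r, l) = 6 + r (F(r, l) = 4 + (2 + r) = 6 + r)
W(F(h(6, 5), -2))/336 + 269/(-103 + 88) = 20/336 + 269/(-103 + 88) = 20*(1/336) + 269/(-15) = 5/84 + 269*(-1/15) = 5/84 - 269/15 = -7507/420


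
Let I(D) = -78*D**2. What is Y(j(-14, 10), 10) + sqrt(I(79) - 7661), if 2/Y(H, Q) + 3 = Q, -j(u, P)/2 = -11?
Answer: 2/7 + 7*I*sqrt(10091) ≈ 0.28571 + 703.18*I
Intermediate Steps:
j(u, P) = 22 (j(u, P) = -2*(-11) = 22)
Y(H, Q) = 2/(-3 + Q)
Y(j(-14, 10), 10) + sqrt(I(79) - 7661) = 2/(-3 + 10) + sqrt(-78*79**2 - 7661) = 2/7 + sqrt(-78*6241 - 7661) = 2*(1/7) + sqrt(-486798 - 7661) = 2/7 + sqrt(-494459) = 2/7 + 7*I*sqrt(10091)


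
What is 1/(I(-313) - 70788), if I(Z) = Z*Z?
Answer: 1/27181 ≈ 3.6790e-5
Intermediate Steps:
I(Z) = Z²
1/(I(-313) - 70788) = 1/((-313)² - 70788) = 1/(97969 - 70788) = 1/27181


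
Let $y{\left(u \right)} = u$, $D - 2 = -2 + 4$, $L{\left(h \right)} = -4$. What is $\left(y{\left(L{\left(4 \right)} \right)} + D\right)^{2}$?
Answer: $0$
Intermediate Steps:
$D = 4$ ($D = 2 + \left(-2 + 4\right) = 2 + 2 = 4$)
$\left(y{\left(L{\left(4 \right)} \right)} + D\right)^{2} = \left(-4 + 4\right)^{2} = 0^{2} = 0$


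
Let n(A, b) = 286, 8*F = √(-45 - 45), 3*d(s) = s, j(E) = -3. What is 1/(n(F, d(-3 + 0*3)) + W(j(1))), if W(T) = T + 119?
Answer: 1/402 ≈ 0.0024876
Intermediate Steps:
d(s) = s/3
W(T) = 119 + T
F = 3*I*√10/8 (F = √(-45 - 45)/8 = √(-90)/8 = (3*I*√10)/8 = 3*I*√10/8 ≈ 1.1859*I)
1/(n(F, d(-3 + 0*3)) + W(j(1))) = 1/(286 + (119 - 3)) = 1/(286 + 116) = 1/402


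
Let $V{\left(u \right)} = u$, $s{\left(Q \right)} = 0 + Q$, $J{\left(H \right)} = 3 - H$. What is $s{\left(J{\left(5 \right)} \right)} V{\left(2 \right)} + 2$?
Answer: $-2$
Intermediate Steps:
$s{\left(Q \right)} = Q$
$s{\left(J{\left(5 \right)} \right)} V{\left(2 \right)} + 2 = \left(3 - 5\right) 2 + 2 = \left(-2\right) 2 + 2 = -4 + 2 = -2$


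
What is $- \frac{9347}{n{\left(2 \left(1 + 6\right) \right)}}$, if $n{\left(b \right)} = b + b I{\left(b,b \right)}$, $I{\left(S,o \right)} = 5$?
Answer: $- \frac{9347}{84} \approx -111.27$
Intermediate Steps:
$n{\left(b \right)} = 6 b$ ($n{\left(b \right)} = b + b 5 = b + 5 b = 6 b$)
$- \frac{9347}{n{\left(2 \left(1 + 6\right) \right)}} = - \frac{9347}{6 \cdot 2 \left(1 + 6\right)} = - \frac{9347}{6 \cdot 2 \cdot 7} = - \frac{9347}{6 \cdot 14} = - \frac{9347}{84}$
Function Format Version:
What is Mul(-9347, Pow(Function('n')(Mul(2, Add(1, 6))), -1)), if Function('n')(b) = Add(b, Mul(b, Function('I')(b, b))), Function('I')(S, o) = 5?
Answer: Rational(-9347, 84) ≈ -111.27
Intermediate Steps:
Function('n')(b) = Mul(6, b) (Function('n')(b) = Add(b, Mul(b, 5)) = Add(b, Mul(5, b)) = Mul(6, b))
Mul(-9347, Pow(Function('n')(Mul(2, Add(1, 6))), -1)) = Mul(-9347, Pow(Mul(6, Mul(2, Add(1, 6))), -1)) = Mul(-9347, Pow(Mul(6, Mul(2, 7)), -1)) = Mul(-9347, Pow(Mul(6, 14), -1)) = Mul(-9347, Pow(84, -1)) = Mul(-9347, Rational(1, 84)) = Rational(-9347, 84)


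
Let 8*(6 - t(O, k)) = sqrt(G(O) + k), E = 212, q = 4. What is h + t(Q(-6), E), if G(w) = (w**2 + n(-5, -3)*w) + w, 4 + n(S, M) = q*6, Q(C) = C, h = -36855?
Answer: -36849 - sqrt(122)/8 ≈ -36850.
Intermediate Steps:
n(S, M) = 20 (n(S, M) = -4 + 4*6 = -4 + 24 = 20)
G(w) = w**2 + 21*w (G(w) = (w**2 + 20*w) + w = w**2 + 21*w)
t(O, k) = 6 - sqrt(k + O*(21 + O))/8 (t(O, k) = 6 - sqrt(O*(21 + O) + k)/8 = 6 - sqrt(k + O*(21 + O))/8)
h + t(Q(-6), E) = -36855 + (6 - sqrt(212 - 6*(21 - 6))/8) = -36855 + (6 - sqrt(212 - 6*15)/8) = -36855 + (6 - sqrt(212 - 90)/8) = -36855 + (6 - sqrt(122)/8) = -36849 - sqrt(122)/8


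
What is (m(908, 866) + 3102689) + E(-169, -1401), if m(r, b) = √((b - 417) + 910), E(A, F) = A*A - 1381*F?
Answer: 5066031 + 3*√151 ≈ 5.0661e+6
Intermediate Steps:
E(A, F) = A² - 1381*F
m(r, b) = √(493 + b) (m(r, b) = √((-417 + b) + 910) = √(493 + b))
(m(908, 866) + 3102689) + E(-169, -1401) = (√(493 + 866) + 3102689) + ((-169)² - 1381*(-1401)) = (√1359 + 3102689) + (28561 + 1934781) = (3*√151 + 3102689) + 1963342 = (3102689 + 3*√151) + 1963342 = 5066031 + 3*√151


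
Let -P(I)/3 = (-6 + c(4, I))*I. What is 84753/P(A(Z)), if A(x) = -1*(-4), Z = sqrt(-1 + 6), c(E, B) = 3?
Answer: 9417/4 ≈ 2354.3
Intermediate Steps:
Z = sqrt(5) ≈ 2.2361
A(x) = 4
P(I) = 9*I (P(I) = -3*(-6 + 3)*I = -(-9)*I = 9*I)
84753/P(A(Z)) = 84753/((9*4)) = 84753/36 = 84753*(1/36) = 9417/4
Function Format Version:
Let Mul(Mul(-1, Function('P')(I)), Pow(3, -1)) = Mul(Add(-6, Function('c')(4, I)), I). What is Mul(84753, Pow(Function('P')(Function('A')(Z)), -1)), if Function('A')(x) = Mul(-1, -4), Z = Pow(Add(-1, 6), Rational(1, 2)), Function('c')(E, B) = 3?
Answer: Rational(9417, 4) ≈ 2354.3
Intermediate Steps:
Z = Pow(5, Rational(1, 2)) ≈ 2.2361
Function('A')(x) = 4
Function('P')(I) = Mul(9, I) (Function('P')(I) = Mul(-3, Mul(Add(-6, 3), I)) = Mul(-3, Mul(-3, I)) = Mul(9, I))
Mul(84753, Pow(Function('P')(Function('A')(Z)), -1)) = Mul(84753, Pow(Mul(9, 4), -1)) = Mul(84753, Pow(36, -1)) = Mul(84753, Rational(1, 36)) = Rational(9417, 4)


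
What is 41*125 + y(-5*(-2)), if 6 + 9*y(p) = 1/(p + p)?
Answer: 922381/180 ≈ 5124.3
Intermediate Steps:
y(p) = -2/3 + 1/(18*p) (y(p) = -2/3 + 1/(9*(p + p)) = -2/3 + 1/(9*((2*p))) = -2/3 + (1/(2*p))/9 = -2/3 + 1/(18*p))
41*125 + y(-5*(-2)) = 41*125 + (1 - (-60)*(-2))/(18*((-5*(-2)))) = 5125 + (1/18)*(1 - 12*10)/10 = 5125 + (1/18)*(1/10)*(1 - 120) = 5125 + (1/18)*(1/10)*(-119) = 5125 - 119/180 = 922381/180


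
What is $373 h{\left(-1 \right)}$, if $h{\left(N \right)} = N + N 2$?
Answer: $-1119$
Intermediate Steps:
$h{\left(N \right)} = 3 N$ ($h{\left(N \right)} = N + 2 N = 3 N$)
$373 h{\left(-1 \right)} = 373 \cdot 3 \left(-1\right) = 373 \left(-3\right) = -1119$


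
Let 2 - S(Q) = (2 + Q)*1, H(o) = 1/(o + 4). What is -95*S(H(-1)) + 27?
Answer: 176/3 ≈ 58.667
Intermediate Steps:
H(o) = 1/(4 + o)
S(Q) = -Q (S(Q) = 2 - (2 + Q) = 2 + (-2 - Q) = -Q)
-95*S(H(-1)) + 27 = -(-95)/(4 - 1) + 27 = -(-95)/3 + 27 = -95*(-⅓) + 27 = 95/3 + 27 = 176/3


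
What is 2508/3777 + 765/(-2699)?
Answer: 1293229/3398041 ≈ 0.38058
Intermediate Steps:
2508/3777 + 765/(-2699) = 2508*(1/3777) + 765*(-1/2699) = 836/1259 - 765/2699 = 1293229/3398041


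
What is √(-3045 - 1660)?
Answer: I*√4705 ≈ 68.593*I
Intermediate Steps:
√(-3045 - 1660) = √(-4705) = I*√4705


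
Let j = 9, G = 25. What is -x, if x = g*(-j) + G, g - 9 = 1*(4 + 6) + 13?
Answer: 263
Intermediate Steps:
g = 32 (g = 9 + (1*(4 + 6) + 13) = 9 + (1*10 + 13) = 9 + (10 + 13) = 9 + 23 = 32)
x = -263 (x = 32*(-1*9) + 25 = 32*(-9) + 25 = -288 + 25 = -263)
-x = -1*(-263) = 263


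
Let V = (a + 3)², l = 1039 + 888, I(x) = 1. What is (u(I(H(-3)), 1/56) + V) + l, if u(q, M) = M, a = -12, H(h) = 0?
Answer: 112449/56 ≈ 2008.0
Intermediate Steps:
l = 1927
V = 81 (V = (-12 + 3)² = (-9)² = 81)
(u(I(H(-3)), 1/56) + V) + l = (1/56 + 81) + 1927 = 4537/56 + 1927 = 112449/56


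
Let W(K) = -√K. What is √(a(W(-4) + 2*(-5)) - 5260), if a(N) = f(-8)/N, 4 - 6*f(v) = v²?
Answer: √(-3555110 - 130*I)/26 ≈ 0.0013259 - 72.519*I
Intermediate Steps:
f(v) = ⅔ - v²/6
a(N) = -10/N (a(N) = (⅔ - ⅙*(-8)²)/N = (⅔ - ⅙*64)/N = (⅔ - 32/3)/N = -10/N)
√(a(W(-4) + 2*(-5)) - 5260) = √(-10/(-√(-4) + 2*(-5)) - 5260) = √(-10/(-2*I - 10) - 5260) = √(-10*(-10 + 2*I)/104 - 5260) = √(-5*(-10 + 2*I)/52 - 5260) = √(-5260 - 5*(-10 + 2*I)/52)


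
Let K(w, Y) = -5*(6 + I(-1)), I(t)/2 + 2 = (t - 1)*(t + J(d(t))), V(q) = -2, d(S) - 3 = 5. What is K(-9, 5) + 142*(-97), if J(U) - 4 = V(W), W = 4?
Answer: -13764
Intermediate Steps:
d(S) = 8 (d(S) = 3 + 5 = 8)
J(U) = 2 (J(U) = 4 - 2 = 2)
I(t) = -4 + 2*(-1 + t)*(2 + t) (I(t) = -4 + 2*((t - 1)*(t + 2)) = -4 + 2*((-1 + t)*(2 + t)) = -4 + 2*(-1 + t)*(2 + t))
K(w, Y) = 10 (K(w, Y) = -5*(6 + (-8 + 2*(-1) + 2*(-1)²)) = -5*(6 + (-8 - 2 + 2*1)) = -5*(6 + (-8 - 2 + 2)) = -5*(6 - 8) = -5*(-2) = 10)
K(-9, 5) + 142*(-97) = 10 + 142*(-97) = 10 - 13774 = -13764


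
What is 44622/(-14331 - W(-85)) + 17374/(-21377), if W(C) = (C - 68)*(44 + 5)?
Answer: -2668205/363409 ≈ -7.3422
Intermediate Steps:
W(C) = -3332 + 49*C (W(C) = (-68 + C)*49 = -3332 + 49*C)
44622/(-14331 - W(-85)) + 17374/(-21377) = 44622/(-14331 - (-3332 + 49*(-85))) + 17374/(-21377) = 44622/(-14331 - (-3332 - 4165)) + 17374*(-1/21377) = 44622/(-14331 - 1*(-7497)) - 17374/21377 = 44622/(-14331 + 7497) - 17374/21377 = 44622/(-6834) - 17374/21377 = 44622*(-1/6834) - 17374/21377 = -111/17 - 17374/21377 = -2668205/363409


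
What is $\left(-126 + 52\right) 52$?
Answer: $-3848$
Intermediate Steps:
$\left(-126 + 52\right) 52 = \left(-74\right) 52 = -3848$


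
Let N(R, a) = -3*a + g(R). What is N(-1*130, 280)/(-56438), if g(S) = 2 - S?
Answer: 354/28219 ≈ 0.012545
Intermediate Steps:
N(R, a) = 2 - R - 3*a (N(R, a) = -3*a + (2 - R) = 2 - R - 3*a)
N(-1*130, 280)/(-56438) = (2 - (-1)*130 - 3*280)/(-56438) = (2 - 1*(-130) - 840)*(-1/56438) = (2 + 130 - 840)*(-1/56438) = -708*(-1/56438) = 354/28219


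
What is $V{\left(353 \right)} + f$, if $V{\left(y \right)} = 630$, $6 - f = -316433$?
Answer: $317069$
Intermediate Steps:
$f = 316439$ ($f = 6 - -316433 = 6 + 316433 = 316439$)
$V{\left(353 \right)} + f = 630 + 316439 = 317069$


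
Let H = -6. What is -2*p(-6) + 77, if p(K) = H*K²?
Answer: 509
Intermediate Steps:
p(K) = -6*K²
-2*p(-6) + 77 = -(-12)*(-6)² + 77 = -(-12)*36 + 77 = -2*(-216) + 77 = 432 + 77 = 509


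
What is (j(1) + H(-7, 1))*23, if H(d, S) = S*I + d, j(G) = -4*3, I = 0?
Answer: -437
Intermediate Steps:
j(G) = -12
H(d, S) = d (H(d, S) = S*0 + d = 0 + d = d)
(j(1) + H(-7, 1))*23 = (-12 - 7)*23 = -19*23 = -437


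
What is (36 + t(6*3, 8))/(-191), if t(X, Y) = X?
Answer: -54/191 ≈ -0.28272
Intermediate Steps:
(36 + t(6*3, 8))/(-191) = (36 + 6*3)/(-191) = -(36 + 18)/191 = -1/191*54 = -54/191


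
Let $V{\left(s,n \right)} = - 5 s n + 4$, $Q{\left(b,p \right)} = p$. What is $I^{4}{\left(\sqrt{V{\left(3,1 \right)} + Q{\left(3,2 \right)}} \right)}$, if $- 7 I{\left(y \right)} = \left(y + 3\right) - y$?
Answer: $\frac{81}{2401} \approx 0.033736$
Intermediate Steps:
$V{\left(s,n \right)} = 4 - 5 n s$ ($V{\left(s,n \right)} = - 5 n s + 4 = 4 - 5 n s$)
$I{\left(y \right)} = - \frac{3}{7}$ ($I{\left(y \right)} = - \frac{\left(y + 3\right) - y}{7} = - \frac{\left(3 + y\right) - y}{7} = \left(- \frac{1}{7}\right) 3 = - \frac{3}{7}$)
$I^{4}{\left(\sqrt{V{\left(3,1 \right)} + Q{\left(3,2 \right)}} \right)} = \left(- \frac{3}{7}\right)^{4} = \frac{81}{2401}$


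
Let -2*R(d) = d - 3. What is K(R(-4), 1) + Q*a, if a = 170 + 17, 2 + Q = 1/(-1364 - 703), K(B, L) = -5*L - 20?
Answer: -824920/2067 ≈ -399.09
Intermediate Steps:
R(d) = 3/2 - d/2 (R(d) = -(d - 3)/2 = -(-3 + d)/2 = 3/2 - d/2)
K(B, L) = -20 - 5*L
Q = -4135/2067 (Q = -2 + 1/(-1364 - 703) = -2 + 1/(-2067) = -2 - 1/2067 = -4135/2067 ≈ -2.0005)
a = 187
K(R(-4), 1) + Q*a = (-20 - 5*1) - 4135/2067*187 = (-20 - 5) - 773245/2067 = -25 - 773245/2067 = -824920/2067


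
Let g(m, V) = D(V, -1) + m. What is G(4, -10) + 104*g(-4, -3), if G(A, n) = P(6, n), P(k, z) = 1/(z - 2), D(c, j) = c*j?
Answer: -1249/12 ≈ -104.08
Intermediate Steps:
P(k, z) = 1/(-2 + z)
g(m, V) = m - V (g(m, V) = V*(-1) + m = -V + m = m - V)
G(A, n) = 1/(-2 + n)
G(4, -10) + 104*g(-4, -3) = 1/(-2 - 10) + 104*(-4 - 1*(-3)) = 1/(-12) + 104*(-4 + 3) = -1/12 + 104*(-1) = -1/12 - 104 = -1249/12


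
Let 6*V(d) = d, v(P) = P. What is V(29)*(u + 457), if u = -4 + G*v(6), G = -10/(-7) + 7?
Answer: 34075/14 ≈ 2433.9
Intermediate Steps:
V(d) = d/6
G = 59/7 (G = -10*(-1/7) + 7 = 10/7 + 7 = 59/7 ≈ 8.4286)
u = 326/7 (u = -4 + (59/7)*6 = -4 + 354/7 = 326/7 ≈ 46.571)
V(29)*(u + 457) = ((1/6)*29)*(326/7 + 457) = (29/6)*(3525/7) = 34075/14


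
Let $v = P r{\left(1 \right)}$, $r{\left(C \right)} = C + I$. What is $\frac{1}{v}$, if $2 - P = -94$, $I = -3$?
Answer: $- \frac{1}{192} \approx -0.0052083$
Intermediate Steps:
$r{\left(C \right)} = -3 + C$ ($r{\left(C \right)} = C - 3 = -3 + C$)
$P = 96$ ($P = 2 - -94 = 2 + 94 = 96$)
$v = -192$ ($v = 96 \left(-3 + 1\right) = 96 \left(-2\right) = -192$)
$\frac{1}{v} = \frac{1}{-192} = - \frac{1}{192}$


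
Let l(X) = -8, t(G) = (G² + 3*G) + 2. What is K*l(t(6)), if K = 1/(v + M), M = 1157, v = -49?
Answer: -2/277 ≈ -0.0072202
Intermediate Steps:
t(G) = 2 + G² + 3*G
K = 1/1108 (K = 1/(-49 + 1157) = 1/1108 ≈ 0.00090253)
K*l(t(6)) = (1/1108)*(-8) = -2/277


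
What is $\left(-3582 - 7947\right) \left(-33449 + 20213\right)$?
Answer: $152597844$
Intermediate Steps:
$\left(-3582 - 7947\right) \left(-33449 + 20213\right) = \left(-3582 - 7947\right) \left(-13236\right) = \left(-11529\right) \left(-13236\right) = 152597844$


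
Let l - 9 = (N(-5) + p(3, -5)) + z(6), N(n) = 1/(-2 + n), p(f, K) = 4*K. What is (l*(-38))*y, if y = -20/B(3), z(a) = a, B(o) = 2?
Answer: -13680/7 ≈ -1954.3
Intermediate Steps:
y = -10 (y = -20/2 = -20*1/2 = -10)
l = -36/7 (l = 9 + ((1/(-2 - 5) + 4*(-5)) + 6) = 9 + ((1/(-7) - 20) + 6) = 9 + ((-1/7 - 20) + 6) = 9 + (-141/7 + 6) = 9 - 99/7 = -36/7 ≈ -5.1429)
(l*(-38))*y = -36/7*(-38)*(-10) = (1368/7)*(-10) = -13680/7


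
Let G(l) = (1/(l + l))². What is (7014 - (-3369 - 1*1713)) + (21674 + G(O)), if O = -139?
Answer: 2609880681/77284 ≈ 33770.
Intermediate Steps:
G(l) = 1/(4*l²) (G(l) = (1/(2*l))² = 1/(4*l²))
(7014 - (-3369 - 1*1713)) + (21674 + G(O)) = (7014 - (-3369 - 1*1713)) + (21674 + (¼)/(-139)²) = (7014 - (-3369 - 1713)) + (21674 + (¼)*(1/19321)) = (7014 - 1*(-5082)) + (21674 + 1/77284) = (7014 + 5082) + 1675053417/77284 = 12096 + 1675053417/77284 = 2609880681/77284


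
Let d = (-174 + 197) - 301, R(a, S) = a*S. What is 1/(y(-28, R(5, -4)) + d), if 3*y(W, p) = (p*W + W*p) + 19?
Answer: 3/305 ≈ 0.0098361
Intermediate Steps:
R(a, S) = S*a
d = -278 (d = 23 - 301 = -278)
y(W, p) = 19/3 + 2*W*p/3 (y(W, p) = ((p*W + W*p) + 19)/3 = ((W*p + W*p) + 19)/3 = (2*W*p + 19)/3 = (19 + 2*W*p)/3 = 19/3 + 2*W*p/3)
1/(y(-28, R(5, -4)) + d) = 1/((19/3 + (⅔)*(-28)*(-4*5)) - 278) = 1/((19/3 + (⅔)*(-28)*(-20)) - 278) = 1/((19/3 + 1120/3) - 278) = 1/(1139/3 - 278) = 1/(305/3) = 3/305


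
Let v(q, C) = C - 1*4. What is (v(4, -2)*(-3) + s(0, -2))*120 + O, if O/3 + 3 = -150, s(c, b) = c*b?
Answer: 1701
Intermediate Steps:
s(c, b) = b*c
v(q, C) = -4 + C (v(q, C) = C - 4 = -4 + C)
O = -459 (O = -9 + 3*(-150) = -9 - 450 = -459)
(v(4, -2)*(-3) + s(0, -2))*120 + O = ((-4 - 2)*(-3) - 2*0)*120 - 459 = (-6*(-3) + 0)*120 - 459 = (18 + 0)*120 - 459 = 18*120 - 459 = 2160 - 459 = 1701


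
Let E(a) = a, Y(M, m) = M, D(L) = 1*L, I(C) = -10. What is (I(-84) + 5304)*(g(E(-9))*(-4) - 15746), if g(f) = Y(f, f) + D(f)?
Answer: -82978156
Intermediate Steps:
D(L) = L
g(f) = 2*f (g(f) = f + f = 2*f)
(I(-84) + 5304)*(g(E(-9))*(-4) - 15746) = (-10 + 5304)*((2*(-9))*(-4) - 15746) = 5294*(-18*(-4) - 15746) = 5294*(72 - 15746) = 5294*(-15674) = -82978156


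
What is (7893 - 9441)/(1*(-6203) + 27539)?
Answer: -129/1778 ≈ -0.072553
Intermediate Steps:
(7893 - 9441)/(1*(-6203) + 27539) = -1548/(-6203 + 27539) = -1548/21336 = -1548*1/21336 = -129/1778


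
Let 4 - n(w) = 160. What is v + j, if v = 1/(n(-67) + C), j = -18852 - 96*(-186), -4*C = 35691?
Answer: -36169744/36315 ≈ -996.00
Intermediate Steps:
n(w) = -156 (n(w) = 4 - 1*160 = 4 - 160 = -156)
C = -35691/4 (C = -¼*35691 = -35691/4 ≈ -8922.8)
j = -996 (j = -18852 + 17856 = -996)
v = -4/36315 (v = 1/(-156 - 35691/4) = 1/(-36315/4) = -4/36315 ≈ -0.00011015)
v + j = -4/36315 - 996 = -36169744/36315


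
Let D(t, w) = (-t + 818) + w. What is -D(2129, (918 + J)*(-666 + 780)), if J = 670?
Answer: -179721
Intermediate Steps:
D(t, w) = 818 + w - t (D(t, w) = (818 - t) + w = 818 + w - t)
-D(2129, (918 + J)*(-666 + 780)) = -(818 + (918 + 670)*(-666 + 780) - 1*2129) = -(818 + 1588*114 - 2129) = -(818 + 181032 - 2129) = -1*179721 = -179721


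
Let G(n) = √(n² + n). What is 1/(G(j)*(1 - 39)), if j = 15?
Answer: -√15/2280 ≈ -0.0016987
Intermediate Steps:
G(n) = √(n + n²)
1/(G(j)*(1 - 39)) = 1/(√(15*(1 + 15))*(1 - 39)) = 1/(√(15*16)*(-38)) = 1/(√240*(-38)) = 1/((4*√15)*(-38)) = 1/(-152*√15) = -√15/2280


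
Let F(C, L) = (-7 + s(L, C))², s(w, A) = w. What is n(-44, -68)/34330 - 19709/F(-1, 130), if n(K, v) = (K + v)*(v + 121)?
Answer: -383207857/259689285 ≈ -1.4756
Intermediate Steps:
n(K, v) = (121 + v)*(K + v) (n(K, v) = (K + v)*(121 + v) = (121 + v)*(K + v))
F(C, L) = (-7 + L)²
n(-44, -68)/34330 - 19709/F(-1, 130) = ((-68)² + 121*(-44) + 121*(-68) - 44*(-68))/34330 - 19709/(-7 + 130)² = (4624 - 5324 - 8228 + 2992)*(1/34330) - 19709/(123²) = -5936*1/34330 - 19709/15129 = -2968/17165 - 19709*1/15129 = -2968/17165 - 19709/15129 = -383207857/259689285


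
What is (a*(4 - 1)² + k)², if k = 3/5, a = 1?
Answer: 2304/25 ≈ 92.160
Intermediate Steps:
k = ⅗ (k = 3*(⅕) = ⅗ ≈ 0.60000)
(a*(4 - 1)² + k)² = (1*(4 - 1)² + ⅗)² = (1*3² + ⅗)² = (1*9 + ⅗)² = (9 + ⅗)² = (48/5)² = 2304/25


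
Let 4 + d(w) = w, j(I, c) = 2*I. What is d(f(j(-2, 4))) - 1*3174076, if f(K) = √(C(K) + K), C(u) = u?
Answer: -3174080 + 2*I*√2 ≈ -3.1741e+6 + 2.8284*I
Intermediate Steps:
f(K) = √2*√K (f(K) = √(K + K) = √(2*K) = √2*√K)
d(w) = -4 + w
d(f(j(-2, 4))) - 1*3174076 = (-4 + √2*√(2*(-2))) - 1*3174076 = (-4 + √2*√(-4)) - 3174076 = (-4 + √2*(2*I)) - 3174076 = (-4 + 2*I*√2) - 3174076 = -3174080 + 2*I*√2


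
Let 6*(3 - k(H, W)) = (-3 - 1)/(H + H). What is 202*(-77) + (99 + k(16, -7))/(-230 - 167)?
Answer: -296401921/19056 ≈ -15554.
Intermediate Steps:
k(H, W) = 3 + 1/(3*H) (k(H, W) = 3 - (-3 - 1)/(6*(H + H)) = 3 - (-2)/(3*(2*H)) = 3 - (-2)*1/(2*H)/3 = 3 - (-1)/(3*H) = 3 + 1/(3*H))
202*(-77) + (99 + k(16, -7))/(-230 - 167) = 202*(-77) + (99 + (3 + (⅓)/16))/(-230 - 167) = -15554 + (99 + (3 + (⅓)*(1/16)))/(-397) = -15554 + (99 + (3 + 1/48))*(-1/397) = -15554 + (99 + 145/48)*(-1/397) = -15554 + (4897/48)*(-1/397) = -15554 - 4897/19056 = -296401921/19056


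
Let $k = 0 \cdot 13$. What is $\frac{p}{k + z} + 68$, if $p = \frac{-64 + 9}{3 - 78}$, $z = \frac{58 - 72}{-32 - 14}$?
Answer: $\frac{7393}{105} \approx 70.41$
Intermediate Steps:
$z = \frac{7}{23}$ ($z = - \frac{14}{-46} = \left(-14\right) \left(- \frac{1}{46}\right) = \frac{7}{23} \approx 0.30435$)
$k = 0$
$p = \frac{11}{15}$ ($p = - \frac{55}{-75} = \left(-55\right) \left(- \frac{1}{75}\right) = \frac{11}{15} \approx 0.73333$)
$\frac{p}{k + z} + 68 = \frac{11}{15 \left(0 + \frac{7}{23}\right)} + 68 = \frac{11}{15 \cdot \frac{7}{23}} + 68 = \frac{11}{15} \cdot \frac{23}{7} + 68 = \frac{253}{105} + 68 = \frac{7393}{105}$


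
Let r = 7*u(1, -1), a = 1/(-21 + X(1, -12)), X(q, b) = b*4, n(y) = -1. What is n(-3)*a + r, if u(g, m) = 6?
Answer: 2899/69 ≈ 42.014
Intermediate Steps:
X(q, b) = 4*b
a = -1/69 (a = 1/(-21 + 4*(-12)) = 1/(-21 - 48) = 1/(-69) = -1/69 ≈ -0.014493)
r = 42 (r = 7*6 = 42)
n(-3)*a + r = -1*(-1/69) + 42 = 1/69 + 42 = 2899/69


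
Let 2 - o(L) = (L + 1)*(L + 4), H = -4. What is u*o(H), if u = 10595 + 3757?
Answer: 28704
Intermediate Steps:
u = 14352
o(L) = 2 - (1 + L)*(4 + L) (o(L) = 2 - (L + 1)*(L + 4) = 2 - (1 + L)*(4 + L))
u*o(H) = 14352*(-2 - 1*(-4)² - 5*(-4)) = 14352*(-2 - 1*16 + 20) = 14352*(-2 - 16 + 20) = 14352*2 = 28704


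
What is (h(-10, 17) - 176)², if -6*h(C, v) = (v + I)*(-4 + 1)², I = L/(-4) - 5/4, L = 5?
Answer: 625681/16 ≈ 39105.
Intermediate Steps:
I = -5/2 (I = 5/(-4) - 5/4 = 5*(-¼) - 5*¼ = -5/4 - 5/4 = -5/2 ≈ -2.5000)
h(C, v) = 15/4 - 3*v/2 (h(C, v) = -(v - 5/2)*(-4 + 1)²/6 = -(-5/2 + v)*(-3)²/6 = -(-5/2 + v)*9/6 = -(-45/2 + 9*v)/6 = 15/4 - 3*v/2)
(h(-10, 17) - 176)² = ((15/4 - 3/2*17) - 176)² = ((15/4 - 51/2) - 176)² = (-87/4 - 176)² = (-791/4)² = 625681/16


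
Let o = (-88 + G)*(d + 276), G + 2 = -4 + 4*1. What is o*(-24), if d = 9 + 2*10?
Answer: 658800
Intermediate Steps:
G = -2 (G = -2 + (-4 + 4*1) = -2 + (-4 + 4) = -2 + 0 = -2)
d = 29 (d = 9 + 20 = 29)
o = -27450 (o = (-88 - 2)*(29 + 276) = -90*305 = -27450)
o*(-24) = -27450*(-24) = 658800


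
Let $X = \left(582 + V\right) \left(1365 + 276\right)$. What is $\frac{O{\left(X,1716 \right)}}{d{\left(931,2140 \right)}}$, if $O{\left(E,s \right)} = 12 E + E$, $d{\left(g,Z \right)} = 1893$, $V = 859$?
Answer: $\frac{10246951}{631} \approx 16239.0$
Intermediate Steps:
$X = 2364681$ ($X = \left(582 + 859\right) \left(1365 + 276\right) = 1441 \cdot 1641 = 2364681$)
$O{\left(E,s \right)} = 13 E$
$\frac{O{\left(X,1716 \right)}}{d{\left(931,2140 \right)}} = \frac{13 \cdot 2364681}{1893} = 30740853 \cdot \frac{1}{1893} = \frac{10246951}{631}$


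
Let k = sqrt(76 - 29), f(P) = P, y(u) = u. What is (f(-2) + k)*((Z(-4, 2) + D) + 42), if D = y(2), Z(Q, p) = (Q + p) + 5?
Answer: -94 + 47*sqrt(47) ≈ 228.22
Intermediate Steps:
Z(Q, p) = 5 + Q + p
D = 2
k = sqrt(47) ≈ 6.8557
(f(-2) + k)*((Z(-4, 2) + D) + 42) = (-2 + sqrt(47))*(((5 - 4 + 2) + 2) + 42) = (-2 + sqrt(47))*((3 + 2) + 42) = (-2 + sqrt(47))*(5 + 42) = (-2 + sqrt(47))*47 = -94 + 47*sqrt(47)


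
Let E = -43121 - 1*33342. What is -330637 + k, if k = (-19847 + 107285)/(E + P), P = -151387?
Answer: -12555954648/37975 ≈ -3.3064e+5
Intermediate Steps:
E = -76463 (E = -43121 - 33342 = -76463)
k = -14573/37975 (k = (-19847 + 107285)/(-76463 - 151387) = 87438/(-227850) = 87438*(-1/227850) = -14573/37975 ≈ -0.38375)
-330637 + k = -330637 - 14573/37975 = -12555954648/37975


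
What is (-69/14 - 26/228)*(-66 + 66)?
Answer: 0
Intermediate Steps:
(-69/14 - 26/228)*(-66 + 66) = (-69*1/14 - 26*1/228)*0 = (-69/14 - 13/114)*0 = -2012/399*0 = 0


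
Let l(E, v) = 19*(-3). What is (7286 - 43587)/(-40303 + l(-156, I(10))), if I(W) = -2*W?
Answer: 36301/40360 ≈ 0.89943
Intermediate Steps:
l(E, v) = -57
(7286 - 43587)/(-40303 + l(-156, I(10))) = (7286 - 43587)/(-40303 - 57) = -36301/(-40360) = -36301*(-1/40360) = 36301/40360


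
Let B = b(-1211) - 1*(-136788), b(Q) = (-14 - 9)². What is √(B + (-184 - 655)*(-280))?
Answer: √372237 ≈ 610.11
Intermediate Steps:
b(Q) = 529 (b(Q) = (-23)² = 529)
B = 137317 (B = 529 - 1*(-136788) = 529 + 136788 = 137317)
√(B + (-184 - 655)*(-280)) = √(137317 + (-184 - 655)*(-280)) = √(137317 - 839*(-280)) = √(137317 + 234920) = √372237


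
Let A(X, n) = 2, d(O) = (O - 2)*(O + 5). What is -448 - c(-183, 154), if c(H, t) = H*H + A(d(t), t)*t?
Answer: -34245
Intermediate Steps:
d(O) = (-2 + O)*(5 + O)
c(H, t) = H² + 2*t (c(H, t) = H*H + 2*t = H² + 2*t)
-448 - c(-183, 154) = -448 - ((-183)² + 2*154) = -448 - (33489 + 308) = -448 - 1*33797 = -448 - 33797 = -34245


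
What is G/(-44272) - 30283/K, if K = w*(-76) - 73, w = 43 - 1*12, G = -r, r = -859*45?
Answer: 1246795981/107536688 ≈ 11.594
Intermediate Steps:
r = -38655
G = 38655 (G = -1*(-38655) = 38655)
w = 31 (w = 43 - 12 = 31)
K = -2429 (K = 31*(-76) - 73 = -2356 - 73 = -2429)
G/(-44272) - 30283/K = 38655/(-44272) - 30283/(-2429) = 38655*(-1/44272) - 30283*(-1/2429) = -38655/44272 + 30283/2429 = 1246795981/107536688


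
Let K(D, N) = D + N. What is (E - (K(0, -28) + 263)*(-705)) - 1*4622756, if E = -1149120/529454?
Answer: -62100539813/13933 ≈ -4.4571e+6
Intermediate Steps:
E = -30240/13933 (E = -1149120*1/529454 = -30240/13933 ≈ -2.1704)
(E - (K(0, -28) + 263)*(-705)) - 1*4622756 = (-30240/13933 - ((0 - 28) + 263)*(-705)) - 1*4622756 = (-30240/13933 - (-28 + 263)*(-705)) - 4622756 = (-30240/13933 - 235*(-705)) - 4622756 = (-30240/13933 - 1*(-165675)) - 4622756 = (-30240/13933 + 165675) - 4622756 = 2308319535/13933 - 4622756 = -62100539813/13933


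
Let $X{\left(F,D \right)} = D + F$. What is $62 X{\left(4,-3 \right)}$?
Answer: $62$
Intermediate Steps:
$62 X{\left(4,-3 \right)} = 62 \left(-3 + 4\right) = 62 \cdot 1 = 62$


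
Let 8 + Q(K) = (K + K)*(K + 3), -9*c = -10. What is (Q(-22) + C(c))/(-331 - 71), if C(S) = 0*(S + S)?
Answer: -138/67 ≈ -2.0597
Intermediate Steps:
c = 10/9 (c = -⅑*(-10) = 10/9 ≈ 1.1111)
C(S) = 0 (C(S) = 0*(2*S) = 0)
Q(K) = -8 + 2*K*(3 + K) (Q(K) = -8 + (K + K)*(K + 3) = -8 + (2*K)*(3 + K) = -8 + 2*K*(3 + K))
(Q(-22) + C(c))/(-331 - 71) = ((-8 + 2*(-22)² + 6*(-22)) + 0)/(-331 - 71) = ((-8 + 2*484 - 132) + 0)/(-402) = ((-8 + 968 - 132) + 0)*(-1/402) = (828 + 0)*(-1/402) = 828*(-1/402) = -138/67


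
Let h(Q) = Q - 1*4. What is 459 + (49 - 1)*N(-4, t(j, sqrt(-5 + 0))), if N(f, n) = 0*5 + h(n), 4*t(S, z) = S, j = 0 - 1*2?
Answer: 243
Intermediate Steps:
h(Q) = -4 + Q (h(Q) = Q - 4 = -4 + Q)
j = -2 (j = 0 - 2 = -2)
t(S, z) = S/4
N(f, n) = -4 + n (N(f, n) = 0*5 + (-4 + n) = 0 + (-4 + n) = -4 + n)
459 + (49 - 1)*N(-4, t(j, sqrt(-5 + 0))) = 459 + (49 - 1)*(-4 + (1/4)*(-2)) = 459 + 48*(-4 - 1/2) = 459 + 48*(-9/2) = 459 - 216 = 243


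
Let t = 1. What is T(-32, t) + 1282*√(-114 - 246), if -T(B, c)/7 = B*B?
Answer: -7168 + 7692*I*√10 ≈ -7168.0 + 24324.0*I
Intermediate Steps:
T(B, c) = -7*B² (T(B, c) = -7*B*B = -7*B²)
T(-32, t) + 1282*√(-114 - 246) = -7*(-32)² + 1282*√(-114 - 246) = -7*1024 + 1282*√(-360) = -7168 + 1282*(6*I*√10) = -7168 + 7692*I*√10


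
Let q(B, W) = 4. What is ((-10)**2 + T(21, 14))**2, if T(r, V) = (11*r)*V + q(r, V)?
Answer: 11142244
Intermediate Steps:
T(r, V) = 4 + 11*V*r (T(r, V) = (11*r)*V + 4 = 11*V*r + 4 = 4 + 11*V*r)
((-10)**2 + T(21, 14))**2 = ((-10)**2 + (4 + 11*14*21))**2 = (100 + (4 + 3234))**2 = (100 + 3238)**2 = 3338**2 = 11142244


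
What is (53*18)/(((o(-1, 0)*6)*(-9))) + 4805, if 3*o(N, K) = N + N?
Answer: 9663/2 ≈ 4831.5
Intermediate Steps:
o(N, K) = 2*N/3 (o(N, K) = (N + N)/3 = (2*N)/3 = 2*N/3)
(53*18)/(((o(-1, 0)*6)*(-9))) + 4805 = (53*18)/(((((⅔)*(-1))*6)*(-9))) + 4805 = 954/((-⅔*6*(-9))) + 4805 = 954/((-4*(-9))) + 4805 = 954/36 + 4805 = 954*(1/36) + 4805 = 53/2 + 4805 = 9663/2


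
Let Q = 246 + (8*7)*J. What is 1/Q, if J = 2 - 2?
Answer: 1/246 ≈ 0.0040650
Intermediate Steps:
J = 0
Q = 246 (Q = 246 + (8*7)*0 = 246 + 56*0 = 246 + 0 = 246)
1/Q = 1/246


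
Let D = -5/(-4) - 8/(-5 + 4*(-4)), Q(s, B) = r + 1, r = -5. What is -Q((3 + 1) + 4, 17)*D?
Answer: 137/21 ≈ 6.5238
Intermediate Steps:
Q(s, B) = -4 (Q(s, B) = -5 + 1 = -4)
D = 137/84 (D = -5*(-¼) - 8/(-5 - 16) = 5/4 - 8/(-21) = 5/4 - 8*(-1/21) = 5/4 + 8/21 = 137/84 ≈ 1.6310)
-Q((3 + 1) + 4, 17)*D = -(-4)*137/84 = -1*(-137/21) = 137/21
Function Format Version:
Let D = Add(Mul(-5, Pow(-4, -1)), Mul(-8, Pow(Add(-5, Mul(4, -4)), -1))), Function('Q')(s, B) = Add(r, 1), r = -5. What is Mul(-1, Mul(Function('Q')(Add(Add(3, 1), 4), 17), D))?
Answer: Rational(137, 21) ≈ 6.5238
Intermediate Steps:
Function('Q')(s, B) = -4 (Function('Q')(s, B) = Add(-5, 1) = -4)
D = Rational(137, 84) (D = Add(Mul(-5, Rational(-1, 4)), Mul(-8, Pow(Add(-5, -16), -1))) = Add(Rational(5, 4), Mul(-8, Pow(-21, -1))) = Add(Rational(5, 4), Mul(-8, Rational(-1, 21))) = Add(Rational(5, 4), Rational(8, 21)) = Rational(137, 84) ≈ 1.6310)
Mul(-1, Mul(Function('Q')(Add(Add(3, 1), 4), 17), D)) = Mul(-1, Mul(-4, Rational(137, 84))) = Mul(-1, Rational(-137, 21)) = Rational(137, 21)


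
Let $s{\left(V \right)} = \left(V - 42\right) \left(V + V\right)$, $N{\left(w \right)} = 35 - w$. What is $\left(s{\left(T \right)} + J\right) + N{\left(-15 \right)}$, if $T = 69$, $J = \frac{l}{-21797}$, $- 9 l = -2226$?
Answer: $\frac{246915674}{65391} \approx 3776.0$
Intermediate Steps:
$l = \frac{742}{3}$ ($l = \left(- \frac{1}{9}\right) \left(-2226\right) = \frac{742}{3} \approx 247.33$)
$J = - \frac{742}{65391}$ ($J = \frac{742}{3 \left(-21797\right)} = \frac{742}{3} \left(- \frac{1}{21797}\right) = - \frac{742}{65391} \approx -0.011347$)
$s{\left(V \right)} = 2 V \left(-42 + V\right)$ ($s{\left(V \right)} = \left(-42 + V\right) 2 V = 2 V \left(-42 + V\right)$)
$\left(s{\left(T \right)} + J\right) + N{\left(-15 \right)} = \left(2 \cdot 69 \left(-42 + 69\right) - \frac{742}{65391}\right) + \left(35 - -15\right) = \left(2 \cdot 69 \cdot 27 - \frac{742}{65391}\right) + \left(35 + 15\right) = \left(3726 - \frac{742}{65391}\right) + 50 = \frac{243646124}{65391} + 50 = \frac{246915674}{65391}$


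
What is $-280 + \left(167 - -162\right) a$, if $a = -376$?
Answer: $-123984$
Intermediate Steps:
$-280 + \left(167 - -162\right) a = -280 + \left(167 - -162\right) \left(-376\right) = -280 + \left(167 + 162\right) \left(-376\right) = -280 + 329 \left(-376\right) = -280 - 123704 = -123984$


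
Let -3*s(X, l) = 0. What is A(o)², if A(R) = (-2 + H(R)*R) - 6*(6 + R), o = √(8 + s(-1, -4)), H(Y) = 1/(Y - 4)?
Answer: 1859 + 1014*√2 ≈ 3293.0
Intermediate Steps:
H(Y) = 1/(-4 + Y)
s(X, l) = 0 (s(X, l) = -⅓*0 = 0)
o = 2*√2 (o = √(8 + 0) = √8 = 2*√2 ≈ 2.8284)
A(R) = -38 - 6*R + R/(-4 + R) (A(R) = (-2 + R/(-4 + R)) - 6*(6 + R) = (-2 + R/(-4 + R)) - (36 + 6*R) = (-2 + R/(-4 + R)) + (-36 - 6*R) = -38 - 6*R + R/(-4 + R))
A(o)² = ((152 - 26*√2 - 6*(2*√2)²)/(-4 + 2*√2))² = ((152 - 26*√2 - 6*8)/(-4 + 2*√2))² = ((152 - 26*√2 - 48)/(-4 + 2*√2))² = ((104 - 26*√2)/(-4 + 2*√2))² = (104 - 26*√2)²/(-4 + 2*√2)²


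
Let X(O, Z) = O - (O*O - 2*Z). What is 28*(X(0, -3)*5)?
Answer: -840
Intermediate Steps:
X(O, Z) = O - O² + 2*Z (X(O, Z) = O - (O² - 2*Z) = O + (-O² + 2*Z) = O - O² + 2*Z)
28*(X(0, -3)*5) = 28*((0 - 1*0² + 2*(-3))*5) = 28*((0 - 1*0 - 6)*5) = 28*((0 + 0 - 6)*5) = 28*(-6*5) = 28*(-30) = -840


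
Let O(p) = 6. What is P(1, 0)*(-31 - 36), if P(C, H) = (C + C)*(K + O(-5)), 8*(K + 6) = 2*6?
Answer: -201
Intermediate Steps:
K = -9/2 (K = -6 + (2*6)/8 = -6 + (1/8)*12 = -6 + 3/2 = -9/2 ≈ -4.5000)
P(C, H) = 3*C (P(C, H) = (C + C)*(-9/2 + 6) = (2*C)*(3/2) = 3*C)
P(1, 0)*(-31 - 36) = (3*1)*(-31 - 36) = 3*(-67) = -201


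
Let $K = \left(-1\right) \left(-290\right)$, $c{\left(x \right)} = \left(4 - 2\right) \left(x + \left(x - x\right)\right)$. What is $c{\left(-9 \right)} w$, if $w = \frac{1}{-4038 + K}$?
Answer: $\frac{9}{1874} \approx 0.0048026$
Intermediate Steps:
$c{\left(x \right)} = 2 x$ ($c{\left(x \right)} = 2 \left(x + 0\right) = 2 x$)
$K = 290$
$w = - \frac{1}{3748}$ ($w = \frac{1}{-4038 + 290} = \frac{1}{-3748} = - \frac{1}{3748} \approx -0.00026681$)
$c{\left(-9 \right)} w = 2 \left(-9\right) \left(- \frac{1}{3748}\right) = \left(-18\right) \left(- \frac{1}{3748}\right) = \frac{9}{1874}$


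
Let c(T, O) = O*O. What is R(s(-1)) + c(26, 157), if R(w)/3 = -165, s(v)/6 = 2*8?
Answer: 24154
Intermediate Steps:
s(v) = 96 (s(v) = 6*(2*8) = 6*16 = 96)
c(T, O) = O²
R(w) = -495 (R(w) = 3*(-165) = -495)
R(s(-1)) + c(26, 157) = -495 + 157² = -495 + 24649 = 24154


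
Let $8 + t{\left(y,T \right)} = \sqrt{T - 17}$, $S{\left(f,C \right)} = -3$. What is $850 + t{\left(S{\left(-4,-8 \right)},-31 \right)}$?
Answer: $842 + 4 i \sqrt{3} \approx 842.0 + 6.9282 i$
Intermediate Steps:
$t{\left(y,T \right)} = -8 + \sqrt{-17 + T}$ ($t{\left(y,T \right)} = -8 + \sqrt{T - 17} = -8 + \sqrt{-17 + T}$)
$850 + t{\left(S{\left(-4,-8 \right)},-31 \right)} = 850 - \left(8 - \sqrt{-17 - 31}\right) = 850 - \left(8 - \sqrt{-48}\right) = 850 - \left(8 - 4 i \sqrt{3}\right) = 842 + 4 i \sqrt{3}$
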